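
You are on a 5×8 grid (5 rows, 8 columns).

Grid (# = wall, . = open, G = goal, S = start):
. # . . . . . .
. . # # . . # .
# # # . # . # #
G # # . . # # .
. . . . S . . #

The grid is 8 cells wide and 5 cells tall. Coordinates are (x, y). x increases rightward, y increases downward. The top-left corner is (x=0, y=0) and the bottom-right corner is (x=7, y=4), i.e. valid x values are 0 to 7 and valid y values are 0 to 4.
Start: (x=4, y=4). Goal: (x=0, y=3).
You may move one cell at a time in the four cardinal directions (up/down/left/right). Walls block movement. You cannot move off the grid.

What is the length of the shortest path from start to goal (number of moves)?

Answer: Shortest path length: 5

Derivation:
BFS from (x=4, y=4) until reaching (x=0, y=3):
  Distance 0: (x=4, y=4)
  Distance 1: (x=4, y=3), (x=3, y=4), (x=5, y=4)
  Distance 2: (x=3, y=3), (x=2, y=4), (x=6, y=4)
  Distance 3: (x=3, y=2), (x=1, y=4)
  Distance 4: (x=0, y=4)
  Distance 5: (x=0, y=3)  <- goal reached here
One shortest path (5 moves): (x=4, y=4) -> (x=3, y=4) -> (x=2, y=4) -> (x=1, y=4) -> (x=0, y=4) -> (x=0, y=3)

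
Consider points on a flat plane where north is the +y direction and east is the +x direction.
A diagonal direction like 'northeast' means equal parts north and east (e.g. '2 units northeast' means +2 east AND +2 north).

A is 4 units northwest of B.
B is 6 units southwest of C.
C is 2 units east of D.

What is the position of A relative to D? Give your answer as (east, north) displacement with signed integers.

Answer: A is at (east=-8, north=-2) relative to D.

Derivation:
Place D at the origin (east=0, north=0).
  C is 2 units east of D: delta (east=+2, north=+0); C at (east=2, north=0).
  B is 6 units southwest of C: delta (east=-6, north=-6); B at (east=-4, north=-6).
  A is 4 units northwest of B: delta (east=-4, north=+4); A at (east=-8, north=-2).
Therefore A relative to D: (east=-8, north=-2).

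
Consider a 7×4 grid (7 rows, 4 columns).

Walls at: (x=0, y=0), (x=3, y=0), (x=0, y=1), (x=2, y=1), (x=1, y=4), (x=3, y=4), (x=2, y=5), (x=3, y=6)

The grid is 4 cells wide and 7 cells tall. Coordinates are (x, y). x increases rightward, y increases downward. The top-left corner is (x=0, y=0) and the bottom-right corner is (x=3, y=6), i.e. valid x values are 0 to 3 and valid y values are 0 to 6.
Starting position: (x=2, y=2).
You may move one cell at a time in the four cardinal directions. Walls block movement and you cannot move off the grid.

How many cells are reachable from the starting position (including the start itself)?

BFS flood-fill from (x=2, y=2):
  Distance 0: (x=2, y=2)
  Distance 1: (x=1, y=2), (x=3, y=2), (x=2, y=3)
  Distance 2: (x=1, y=1), (x=3, y=1), (x=0, y=2), (x=1, y=3), (x=3, y=3), (x=2, y=4)
  Distance 3: (x=1, y=0), (x=0, y=3)
  Distance 4: (x=2, y=0), (x=0, y=4)
  Distance 5: (x=0, y=5)
  Distance 6: (x=1, y=5), (x=0, y=6)
  Distance 7: (x=1, y=6)
  Distance 8: (x=2, y=6)
Total reachable: 19 (grid has 20 open cells total)

Answer: Reachable cells: 19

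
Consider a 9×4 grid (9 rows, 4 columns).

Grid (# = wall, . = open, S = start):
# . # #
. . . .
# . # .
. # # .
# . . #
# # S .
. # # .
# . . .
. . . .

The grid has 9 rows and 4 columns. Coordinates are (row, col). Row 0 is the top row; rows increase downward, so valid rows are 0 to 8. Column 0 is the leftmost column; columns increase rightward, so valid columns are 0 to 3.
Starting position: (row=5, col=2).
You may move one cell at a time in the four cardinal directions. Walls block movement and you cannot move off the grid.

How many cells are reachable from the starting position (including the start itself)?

BFS flood-fill from (row=5, col=2):
  Distance 0: (row=5, col=2)
  Distance 1: (row=4, col=2), (row=5, col=3)
  Distance 2: (row=4, col=1), (row=6, col=3)
  Distance 3: (row=7, col=3)
  Distance 4: (row=7, col=2), (row=8, col=3)
  Distance 5: (row=7, col=1), (row=8, col=2)
  Distance 6: (row=8, col=1)
  Distance 7: (row=8, col=0)
Total reachable: 12 (grid has 22 open cells total)

Answer: Reachable cells: 12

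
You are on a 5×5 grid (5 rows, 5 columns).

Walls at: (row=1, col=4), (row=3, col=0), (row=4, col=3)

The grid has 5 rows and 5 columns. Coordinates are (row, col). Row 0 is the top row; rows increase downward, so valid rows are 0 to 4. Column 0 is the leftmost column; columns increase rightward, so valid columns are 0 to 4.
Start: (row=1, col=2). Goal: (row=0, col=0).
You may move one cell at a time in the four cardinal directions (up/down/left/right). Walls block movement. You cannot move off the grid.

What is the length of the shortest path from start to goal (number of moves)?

BFS from (row=1, col=2) until reaching (row=0, col=0):
  Distance 0: (row=1, col=2)
  Distance 1: (row=0, col=2), (row=1, col=1), (row=1, col=3), (row=2, col=2)
  Distance 2: (row=0, col=1), (row=0, col=3), (row=1, col=0), (row=2, col=1), (row=2, col=3), (row=3, col=2)
  Distance 3: (row=0, col=0), (row=0, col=4), (row=2, col=0), (row=2, col=4), (row=3, col=1), (row=3, col=3), (row=4, col=2)  <- goal reached here
One shortest path (3 moves): (row=1, col=2) -> (row=1, col=1) -> (row=1, col=0) -> (row=0, col=0)

Answer: Shortest path length: 3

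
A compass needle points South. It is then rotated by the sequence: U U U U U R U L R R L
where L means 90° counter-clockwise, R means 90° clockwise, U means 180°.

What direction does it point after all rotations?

Start: South
  U (U-turn (180°)) -> North
  U (U-turn (180°)) -> South
  U (U-turn (180°)) -> North
  U (U-turn (180°)) -> South
  U (U-turn (180°)) -> North
  R (right (90° clockwise)) -> East
  U (U-turn (180°)) -> West
  L (left (90° counter-clockwise)) -> South
  R (right (90° clockwise)) -> West
  R (right (90° clockwise)) -> North
  L (left (90° counter-clockwise)) -> West
Final: West

Answer: Final heading: West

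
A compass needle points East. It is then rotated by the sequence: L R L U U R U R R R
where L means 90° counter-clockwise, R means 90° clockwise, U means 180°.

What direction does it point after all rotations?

Answer: Final heading: South

Derivation:
Start: East
  L (left (90° counter-clockwise)) -> North
  R (right (90° clockwise)) -> East
  L (left (90° counter-clockwise)) -> North
  U (U-turn (180°)) -> South
  U (U-turn (180°)) -> North
  R (right (90° clockwise)) -> East
  U (U-turn (180°)) -> West
  R (right (90° clockwise)) -> North
  R (right (90° clockwise)) -> East
  R (right (90° clockwise)) -> South
Final: South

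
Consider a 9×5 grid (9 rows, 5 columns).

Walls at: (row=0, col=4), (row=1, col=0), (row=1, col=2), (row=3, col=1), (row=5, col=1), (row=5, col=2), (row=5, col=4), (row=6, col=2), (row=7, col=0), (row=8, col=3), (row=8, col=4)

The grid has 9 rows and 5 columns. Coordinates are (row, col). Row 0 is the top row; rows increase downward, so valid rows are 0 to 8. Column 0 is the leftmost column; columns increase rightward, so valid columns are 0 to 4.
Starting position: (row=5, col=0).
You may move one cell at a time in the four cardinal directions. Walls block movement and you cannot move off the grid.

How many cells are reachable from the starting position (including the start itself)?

BFS flood-fill from (row=5, col=0):
  Distance 0: (row=5, col=0)
  Distance 1: (row=4, col=0), (row=6, col=0)
  Distance 2: (row=3, col=0), (row=4, col=1), (row=6, col=1)
  Distance 3: (row=2, col=0), (row=4, col=2), (row=7, col=1)
  Distance 4: (row=2, col=1), (row=3, col=2), (row=4, col=3), (row=7, col=2), (row=8, col=1)
  Distance 5: (row=1, col=1), (row=2, col=2), (row=3, col=3), (row=4, col=4), (row=5, col=3), (row=7, col=3), (row=8, col=0), (row=8, col=2)
  Distance 6: (row=0, col=1), (row=2, col=3), (row=3, col=4), (row=6, col=3), (row=7, col=4)
  Distance 7: (row=0, col=0), (row=0, col=2), (row=1, col=3), (row=2, col=4), (row=6, col=4)
  Distance 8: (row=0, col=3), (row=1, col=4)
Total reachable: 34 (grid has 34 open cells total)

Answer: Reachable cells: 34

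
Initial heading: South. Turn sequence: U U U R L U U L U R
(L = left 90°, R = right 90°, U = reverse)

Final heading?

Answer: Final heading: South

Derivation:
Start: South
  U (U-turn (180°)) -> North
  U (U-turn (180°)) -> South
  U (U-turn (180°)) -> North
  R (right (90° clockwise)) -> East
  L (left (90° counter-clockwise)) -> North
  U (U-turn (180°)) -> South
  U (U-turn (180°)) -> North
  L (left (90° counter-clockwise)) -> West
  U (U-turn (180°)) -> East
  R (right (90° clockwise)) -> South
Final: South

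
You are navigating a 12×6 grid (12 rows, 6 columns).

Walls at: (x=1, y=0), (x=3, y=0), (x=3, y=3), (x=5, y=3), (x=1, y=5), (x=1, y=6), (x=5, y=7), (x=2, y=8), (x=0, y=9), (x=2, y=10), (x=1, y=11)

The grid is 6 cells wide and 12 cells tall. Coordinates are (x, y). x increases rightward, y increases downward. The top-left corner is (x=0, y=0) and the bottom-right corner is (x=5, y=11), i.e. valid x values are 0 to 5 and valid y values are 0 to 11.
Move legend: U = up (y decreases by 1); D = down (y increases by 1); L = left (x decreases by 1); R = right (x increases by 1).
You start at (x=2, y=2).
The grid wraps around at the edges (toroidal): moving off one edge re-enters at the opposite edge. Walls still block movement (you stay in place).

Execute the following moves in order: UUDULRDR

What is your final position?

Answer: Final position: (x=3, y=1)

Derivation:
Start: (x=2, y=2)
  U (up): (x=2, y=2) -> (x=2, y=1)
  U (up): (x=2, y=1) -> (x=2, y=0)
  D (down): (x=2, y=0) -> (x=2, y=1)
  U (up): (x=2, y=1) -> (x=2, y=0)
  L (left): blocked, stay at (x=2, y=0)
  R (right): blocked, stay at (x=2, y=0)
  D (down): (x=2, y=0) -> (x=2, y=1)
  R (right): (x=2, y=1) -> (x=3, y=1)
Final: (x=3, y=1)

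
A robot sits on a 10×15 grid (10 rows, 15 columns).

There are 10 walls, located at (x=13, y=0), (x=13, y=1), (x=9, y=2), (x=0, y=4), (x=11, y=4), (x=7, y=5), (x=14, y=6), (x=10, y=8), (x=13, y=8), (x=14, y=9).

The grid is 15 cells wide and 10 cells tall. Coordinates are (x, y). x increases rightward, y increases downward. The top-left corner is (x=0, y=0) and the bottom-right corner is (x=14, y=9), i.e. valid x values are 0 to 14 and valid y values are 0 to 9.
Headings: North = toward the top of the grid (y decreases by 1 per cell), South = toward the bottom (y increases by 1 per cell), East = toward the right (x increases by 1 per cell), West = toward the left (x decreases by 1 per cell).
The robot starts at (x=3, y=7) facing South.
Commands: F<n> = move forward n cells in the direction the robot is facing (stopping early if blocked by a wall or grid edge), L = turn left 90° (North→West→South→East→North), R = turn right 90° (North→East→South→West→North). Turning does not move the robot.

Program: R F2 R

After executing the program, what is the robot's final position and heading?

Start: (x=3, y=7), facing South
  R: turn right, now facing West
  F2: move forward 2, now at (x=1, y=7)
  R: turn right, now facing North
Final: (x=1, y=7), facing North

Answer: Final position: (x=1, y=7), facing North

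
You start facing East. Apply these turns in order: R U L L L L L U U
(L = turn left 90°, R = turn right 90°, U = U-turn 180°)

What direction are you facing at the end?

Answer: Final heading: West

Derivation:
Start: East
  R (right (90° clockwise)) -> South
  U (U-turn (180°)) -> North
  L (left (90° counter-clockwise)) -> West
  L (left (90° counter-clockwise)) -> South
  L (left (90° counter-clockwise)) -> East
  L (left (90° counter-clockwise)) -> North
  L (left (90° counter-clockwise)) -> West
  U (U-turn (180°)) -> East
  U (U-turn (180°)) -> West
Final: West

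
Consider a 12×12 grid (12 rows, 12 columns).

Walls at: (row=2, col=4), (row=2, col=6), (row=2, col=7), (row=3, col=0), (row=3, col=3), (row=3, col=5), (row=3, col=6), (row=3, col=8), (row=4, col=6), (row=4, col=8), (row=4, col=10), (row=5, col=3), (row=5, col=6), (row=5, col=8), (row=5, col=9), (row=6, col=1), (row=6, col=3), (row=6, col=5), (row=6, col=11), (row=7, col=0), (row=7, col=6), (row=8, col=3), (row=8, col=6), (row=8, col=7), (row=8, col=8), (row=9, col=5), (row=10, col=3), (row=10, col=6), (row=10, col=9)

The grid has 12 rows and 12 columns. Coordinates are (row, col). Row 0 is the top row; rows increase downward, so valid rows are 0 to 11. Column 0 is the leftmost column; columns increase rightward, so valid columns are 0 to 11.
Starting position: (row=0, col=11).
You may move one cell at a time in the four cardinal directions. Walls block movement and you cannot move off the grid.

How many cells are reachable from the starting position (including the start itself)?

BFS flood-fill from (row=0, col=11):
  Distance 0: (row=0, col=11)
  Distance 1: (row=0, col=10), (row=1, col=11)
  Distance 2: (row=0, col=9), (row=1, col=10), (row=2, col=11)
  Distance 3: (row=0, col=8), (row=1, col=9), (row=2, col=10), (row=3, col=11)
  Distance 4: (row=0, col=7), (row=1, col=8), (row=2, col=9), (row=3, col=10), (row=4, col=11)
  Distance 5: (row=0, col=6), (row=1, col=7), (row=2, col=8), (row=3, col=9), (row=5, col=11)
  Distance 6: (row=0, col=5), (row=1, col=6), (row=4, col=9), (row=5, col=10)
  Distance 7: (row=0, col=4), (row=1, col=5), (row=6, col=10)
  Distance 8: (row=0, col=3), (row=1, col=4), (row=2, col=5), (row=6, col=9), (row=7, col=10)
  Distance 9: (row=0, col=2), (row=1, col=3), (row=6, col=8), (row=7, col=9), (row=7, col=11), (row=8, col=10)
  Distance 10: (row=0, col=1), (row=1, col=2), (row=2, col=3), (row=6, col=7), (row=7, col=8), (row=8, col=9), (row=8, col=11), (row=9, col=10)
  Distance 11: (row=0, col=0), (row=1, col=1), (row=2, col=2), (row=5, col=7), (row=6, col=6), (row=7, col=7), (row=9, col=9), (row=9, col=11), (row=10, col=10)
  Distance 12: (row=1, col=0), (row=2, col=1), (row=3, col=2), (row=4, col=7), (row=9, col=8), (row=10, col=11), (row=11, col=10)
  Distance 13: (row=2, col=0), (row=3, col=1), (row=3, col=7), (row=4, col=2), (row=9, col=7), (row=10, col=8), (row=11, col=9), (row=11, col=11)
  Distance 14: (row=4, col=1), (row=4, col=3), (row=5, col=2), (row=9, col=6), (row=10, col=7), (row=11, col=8)
  Distance 15: (row=4, col=0), (row=4, col=4), (row=5, col=1), (row=6, col=2), (row=11, col=7)
  Distance 16: (row=3, col=4), (row=4, col=5), (row=5, col=0), (row=5, col=4), (row=7, col=2), (row=11, col=6)
  Distance 17: (row=5, col=5), (row=6, col=0), (row=6, col=4), (row=7, col=1), (row=7, col=3), (row=8, col=2), (row=11, col=5)
  Distance 18: (row=7, col=4), (row=8, col=1), (row=9, col=2), (row=10, col=5), (row=11, col=4)
  Distance 19: (row=7, col=5), (row=8, col=0), (row=8, col=4), (row=9, col=1), (row=9, col=3), (row=10, col=2), (row=10, col=4), (row=11, col=3)
  Distance 20: (row=8, col=5), (row=9, col=0), (row=9, col=4), (row=10, col=1), (row=11, col=2)
  Distance 21: (row=10, col=0), (row=11, col=1)
  Distance 22: (row=11, col=0)
Total reachable: 115 (grid has 115 open cells total)

Answer: Reachable cells: 115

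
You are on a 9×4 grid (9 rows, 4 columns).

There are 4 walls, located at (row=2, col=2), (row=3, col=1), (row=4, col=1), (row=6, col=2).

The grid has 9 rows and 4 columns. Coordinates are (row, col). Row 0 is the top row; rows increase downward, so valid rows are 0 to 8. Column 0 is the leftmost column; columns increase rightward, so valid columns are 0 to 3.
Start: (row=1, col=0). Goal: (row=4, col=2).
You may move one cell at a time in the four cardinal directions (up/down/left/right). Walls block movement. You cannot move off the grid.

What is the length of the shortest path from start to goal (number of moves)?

Answer: Shortest path length: 7

Derivation:
BFS from (row=1, col=0) until reaching (row=4, col=2):
  Distance 0: (row=1, col=0)
  Distance 1: (row=0, col=0), (row=1, col=1), (row=2, col=0)
  Distance 2: (row=0, col=1), (row=1, col=2), (row=2, col=1), (row=3, col=0)
  Distance 3: (row=0, col=2), (row=1, col=3), (row=4, col=0)
  Distance 4: (row=0, col=3), (row=2, col=3), (row=5, col=0)
  Distance 5: (row=3, col=3), (row=5, col=1), (row=6, col=0)
  Distance 6: (row=3, col=2), (row=4, col=3), (row=5, col=2), (row=6, col=1), (row=7, col=0)
  Distance 7: (row=4, col=2), (row=5, col=3), (row=7, col=1), (row=8, col=0)  <- goal reached here
One shortest path (7 moves): (row=1, col=0) -> (row=1, col=1) -> (row=1, col=2) -> (row=1, col=3) -> (row=2, col=3) -> (row=3, col=3) -> (row=3, col=2) -> (row=4, col=2)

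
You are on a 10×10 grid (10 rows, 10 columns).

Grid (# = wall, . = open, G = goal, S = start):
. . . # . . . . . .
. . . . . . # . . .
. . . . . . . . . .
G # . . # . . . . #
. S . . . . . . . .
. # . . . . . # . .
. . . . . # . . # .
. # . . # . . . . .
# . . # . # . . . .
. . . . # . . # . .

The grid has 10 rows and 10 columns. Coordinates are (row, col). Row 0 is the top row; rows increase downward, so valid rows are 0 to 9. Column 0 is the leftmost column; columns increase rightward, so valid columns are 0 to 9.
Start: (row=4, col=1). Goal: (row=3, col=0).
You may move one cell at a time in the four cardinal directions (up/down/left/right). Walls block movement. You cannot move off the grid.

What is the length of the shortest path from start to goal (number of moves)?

BFS from (row=4, col=1) until reaching (row=3, col=0):
  Distance 0: (row=4, col=1)
  Distance 1: (row=4, col=0), (row=4, col=2)
  Distance 2: (row=3, col=0), (row=3, col=2), (row=4, col=3), (row=5, col=0), (row=5, col=2)  <- goal reached here
One shortest path (2 moves): (row=4, col=1) -> (row=4, col=0) -> (row=3, col=0)

Answer: Shortest path length: 2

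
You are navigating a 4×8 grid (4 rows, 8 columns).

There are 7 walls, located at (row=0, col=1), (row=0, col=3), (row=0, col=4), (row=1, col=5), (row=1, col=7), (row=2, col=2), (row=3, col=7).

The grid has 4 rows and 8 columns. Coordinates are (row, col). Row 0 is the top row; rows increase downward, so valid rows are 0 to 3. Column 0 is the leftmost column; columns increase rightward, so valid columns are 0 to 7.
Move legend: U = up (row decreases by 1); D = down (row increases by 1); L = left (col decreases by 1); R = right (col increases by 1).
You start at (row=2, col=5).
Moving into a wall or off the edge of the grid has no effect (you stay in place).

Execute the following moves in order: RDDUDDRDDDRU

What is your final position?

Answer: Final position: (row=2, col=6)

Derivation:
Start: (row=2, col=5)
  R (right): (row=2, col=5) -> (row=2, col=6)
  D (down): (row=2, col=6) -> (row=3, col=6)
  D (down): blocked, stay at (row=3, col=6)
  U (up): (row=3, col=6) -> (row=2, col=6)
  D (down): (row=2, col=6) -> (row=3, col=6)
  D (down): blocked, stay at (row=3, col=6)
  R (right): blocked, stay at (row=3, col=6)
  [×3]D (down): blocked, stay at (row=3, col=6)
  R (right): blocked, stay at (row=3, col=6)
  U (up): (row=3, col=6) -> (row=2, col=6)
Final: (row=2, col=6)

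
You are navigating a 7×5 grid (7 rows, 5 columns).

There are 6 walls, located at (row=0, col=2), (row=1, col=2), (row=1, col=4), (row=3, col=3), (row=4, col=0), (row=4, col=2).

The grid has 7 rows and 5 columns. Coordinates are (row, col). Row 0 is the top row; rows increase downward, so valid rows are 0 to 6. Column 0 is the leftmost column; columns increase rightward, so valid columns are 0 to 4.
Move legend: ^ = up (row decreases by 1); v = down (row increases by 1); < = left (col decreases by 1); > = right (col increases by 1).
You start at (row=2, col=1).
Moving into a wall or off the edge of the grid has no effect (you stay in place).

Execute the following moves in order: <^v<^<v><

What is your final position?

Start: (row=2, col=1)
  < (left): (row=2, col=1) -> (row=2, col=0)
  ^ (up): (row=2, col=0) -> (row=1, col=0)
  v (down): (row=1, col=0) -> (row=2, col=0)
  < (left): blocked, stay at (row=2, col=0)
  ^ (up): (row=2, col=0) -> (row=1, col=0)
  < (left): blocked, stay at (row=1, col=0)
  v (down): (row=1, col=0) -> (row=2, col=0)
  > (right): (row=2, col=0) -> (row=2, col=1)
  < (left): (row=2, col=1) -> (row=2, col=0)
Final: (row=2, col=0)

Answer: Final position: (row=2, col=0)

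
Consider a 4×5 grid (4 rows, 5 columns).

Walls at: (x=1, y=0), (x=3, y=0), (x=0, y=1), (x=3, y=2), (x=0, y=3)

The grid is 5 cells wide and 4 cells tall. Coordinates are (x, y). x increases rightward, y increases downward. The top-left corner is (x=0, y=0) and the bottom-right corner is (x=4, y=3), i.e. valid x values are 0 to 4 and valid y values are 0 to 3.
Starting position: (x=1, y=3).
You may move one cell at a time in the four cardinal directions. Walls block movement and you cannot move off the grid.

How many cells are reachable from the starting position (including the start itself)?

BFS flood-fill from (x=1, y=3):
  Distance 0: (x=1, y=3)
  Distance 1: (x=1, y=2), (x=2, y=3)
  Distance 2: (x=1, y=1), (x=0, y=2), (x=2, y=2), (x=3, y=3)
  Distance 3: (x=2, y=1), (x=4, y=3)
  Distance 4: (x=2, y=0), (x=3, y=1), (x=4, y=2)
  Distance 5: (x=4, y=1)
  Distance 6: (x=4, y=0)
Total reachable: 14 (grid has 15 open cells total)

Answer: Reachable cells: 14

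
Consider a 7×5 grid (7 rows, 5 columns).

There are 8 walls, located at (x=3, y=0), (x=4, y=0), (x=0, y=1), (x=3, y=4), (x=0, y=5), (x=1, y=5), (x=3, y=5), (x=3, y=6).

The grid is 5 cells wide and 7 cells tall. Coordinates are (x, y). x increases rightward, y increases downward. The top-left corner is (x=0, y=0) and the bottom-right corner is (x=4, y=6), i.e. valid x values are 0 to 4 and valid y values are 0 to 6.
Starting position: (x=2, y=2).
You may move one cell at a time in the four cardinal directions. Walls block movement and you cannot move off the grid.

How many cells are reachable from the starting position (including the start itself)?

BFS flood-fill from (x=2, y=2):
  Distance 0: (x=2, y=2)
  Distance 1: (x=2, y=1), (x=1, y=2), (x=3, y=2), (x=2, y=3)
  Distance 2: (x=2, y=0), (x=1, y=1), (x=3, y=1), (x=0, y=2), (x=4, y=2), (x=1, y=3), (x=3, y=3), (x=2, y=4)
  Distance 3: (x=1, y=0), (x=4, y=1), (x=0, y=3), (x=4, y=3), (x=1, y=4), (x=2, y=5)
  Distance 4: (x=0, y=0), (x=0, y=4), (x=4, y=4), (x=2, y=6)
  Distance 5: (x=4, y=5), (x=1, y=6)
  Distance 6: (x=0, y=6), (x=4, y=6)
Total reachable: 27 (grid has 27 open cells total)

Answer: Reachable cells: 27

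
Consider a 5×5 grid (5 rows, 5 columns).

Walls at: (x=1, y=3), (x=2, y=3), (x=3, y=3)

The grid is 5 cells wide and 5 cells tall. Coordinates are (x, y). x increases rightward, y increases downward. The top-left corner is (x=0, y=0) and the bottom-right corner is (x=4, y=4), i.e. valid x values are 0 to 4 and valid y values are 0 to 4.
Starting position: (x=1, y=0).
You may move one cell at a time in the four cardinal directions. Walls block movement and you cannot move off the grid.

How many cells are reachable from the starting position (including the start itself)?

Answer: Reachable cells: 22

Derivation:
BFS flood-fill from (x=1, y=0):
  Distance 0: (x=1, y=0)
  Distance 1: (x=0, y=0), (x=2, y=0), (x=1, y=1)
  Distance 2: (x=3, y=0), (x=0, y=1), (x=2, y=1), (x=1, y=2)
  Distance 3: (x=4, y=0), (x=3, y=1), (x=0, y=2), (x=2, y=2)
  Distance 4: (x=4, y=1), (x=3, y=2), (x=0, y=3)
  Distance 5: (x=4, y=2), (x=0, y=4)
  Distance 6: (x=4, y=3), (x=1, y=4)
  Distance 7: (x=2, y=4), (x=4, y=4)
  Distance 8: (x=3, y=4)
Total reachable: 22 (grid has 22 open cells total)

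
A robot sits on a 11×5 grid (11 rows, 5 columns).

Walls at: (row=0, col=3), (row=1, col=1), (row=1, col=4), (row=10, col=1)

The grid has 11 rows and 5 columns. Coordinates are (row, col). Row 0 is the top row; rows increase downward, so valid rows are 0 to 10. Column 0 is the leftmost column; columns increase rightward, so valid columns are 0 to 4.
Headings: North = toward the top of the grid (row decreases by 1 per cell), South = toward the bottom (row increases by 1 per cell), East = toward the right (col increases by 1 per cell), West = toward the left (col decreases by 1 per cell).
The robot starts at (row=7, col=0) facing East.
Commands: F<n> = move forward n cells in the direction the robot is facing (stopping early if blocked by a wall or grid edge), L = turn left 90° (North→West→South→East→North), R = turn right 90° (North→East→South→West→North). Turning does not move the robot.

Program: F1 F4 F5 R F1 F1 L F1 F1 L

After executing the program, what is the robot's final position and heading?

Start: (row=7, col=0), facing East
  F1: move forward 1, now at (row=7, col=1)
  F4: move forward 3/4 (blocked), now at (row=7, col=4)
  F5: move forward 0/5 (blocked), now at (row=7, col=4)
  R: turn right, now facing South
  F1: move forward 1, now at (row=8, col=4)
  F1: move forward 1, now at (row=9, col=4)
  L: turn left, now facing East
  F1: move forward 0/1 (blocked), now at (row=9, col=4)
  F1: move forward 0/1 (blocked), now at (row=9, col=4)
  L: turn left, now facing North
Final: (row=9, col=4), facing North

Answer: Final position: (row=9, col=4), facing North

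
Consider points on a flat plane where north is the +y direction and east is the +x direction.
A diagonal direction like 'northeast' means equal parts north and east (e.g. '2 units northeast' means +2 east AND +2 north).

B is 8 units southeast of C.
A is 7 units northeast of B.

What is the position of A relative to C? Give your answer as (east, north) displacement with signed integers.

Answer: A is at (east=15, north=-1) relative to C.

Derivation:
Place C at the origin (east=0, north=0).
  B is 8 units southeast of C: delta (east=+8, north=-8); B at (east=8, north=-8).
  A is 7 units northeast of B: delta (east=+7, north=+7); A at (east=15, north=-1).
Therefore A relative to C: (east=15, north=-1).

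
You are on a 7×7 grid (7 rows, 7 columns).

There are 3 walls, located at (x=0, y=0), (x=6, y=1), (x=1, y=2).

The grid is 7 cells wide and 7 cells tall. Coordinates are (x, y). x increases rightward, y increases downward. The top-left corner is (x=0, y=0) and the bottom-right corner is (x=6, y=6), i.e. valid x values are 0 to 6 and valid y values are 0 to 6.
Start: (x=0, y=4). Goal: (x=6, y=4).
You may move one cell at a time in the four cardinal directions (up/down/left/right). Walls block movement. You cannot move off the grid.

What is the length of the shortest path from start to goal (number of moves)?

BFS from (x=0, y=4) until reaching (x=6, y=4):
  Distance 0: (x=0, y=4)
  Distance 1: (x=0, y=3), (x=1, y=4), (x=0, y=5)
  Distance 2: (x=0, y=2), (x=1, y=3), (x=2, y=4), (x=1, y=5), (x=0, y=6)
  Distance 3: (x=0, y=1), (x=2, y=3), (x=3, y=4), (x=2, y=5), (x=1, y=6)
  Distance 4: (x=1, y=1), (x=2, y=2), (x=3, y=3), (x=4, y=4), (x=3, y=5), (x=2, y=6)
  Distance 5: (x=1, y=0), (x=2, y=1), (x=3, y=2), (x=4, y=3), (x=5, y=4), (x=4, y=5), (x=3, y=6)
  Distance 6: (x=2, y=0), (x=3, y=1), (x=4, y=2), (x=5, y=3), (x=6, y=4), (x=5, y=5), (x=4, y=6)  <- goal reached here
One shortest path (6 moves): (x=0, y=4) -> (x=1, y=4) -> (x=2, y=4) -> (x=3, y=4) -> (x=4, y=4) -> (x=5, y=4) -> (x=6, y=4)

Answer: Shortest path length: 6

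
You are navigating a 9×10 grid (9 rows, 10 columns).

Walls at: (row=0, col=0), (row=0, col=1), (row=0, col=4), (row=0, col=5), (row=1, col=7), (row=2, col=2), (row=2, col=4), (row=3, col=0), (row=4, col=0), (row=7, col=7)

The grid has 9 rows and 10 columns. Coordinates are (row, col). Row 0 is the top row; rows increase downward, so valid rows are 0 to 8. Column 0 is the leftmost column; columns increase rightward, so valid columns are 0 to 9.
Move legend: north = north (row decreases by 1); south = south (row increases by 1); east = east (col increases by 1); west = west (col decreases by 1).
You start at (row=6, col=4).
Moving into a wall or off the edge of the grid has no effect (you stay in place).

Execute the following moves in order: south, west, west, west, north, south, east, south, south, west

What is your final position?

Start: (row=6, col=4)
  south (south): (row=6, col=4) -> (row=7, col=4)
  west (west): (row=7, col=4) -> (row=7, col=3)
  west (west): (row=7, col=3) -> (row=7, col=2)
  west (west): (row=7, col=2) -> (row=7, col=1)
  north (north): (row=7, col=1) -> (row=6, col=1)
  south (south): (row=6, col=1) -> (row=7, col=1)
  east (east): (row=7, col=1) -> (row=7, col=2)
  south (south): (row=7, col=2) -> (row=8, col=2)
  south (south): blocked, stay at (row=8, col=2)
  west (west): (row=8, col=2) -> (row=8, col=1)
Final: (row=8, col=1)

Answer: Final position: (row=8, col=1)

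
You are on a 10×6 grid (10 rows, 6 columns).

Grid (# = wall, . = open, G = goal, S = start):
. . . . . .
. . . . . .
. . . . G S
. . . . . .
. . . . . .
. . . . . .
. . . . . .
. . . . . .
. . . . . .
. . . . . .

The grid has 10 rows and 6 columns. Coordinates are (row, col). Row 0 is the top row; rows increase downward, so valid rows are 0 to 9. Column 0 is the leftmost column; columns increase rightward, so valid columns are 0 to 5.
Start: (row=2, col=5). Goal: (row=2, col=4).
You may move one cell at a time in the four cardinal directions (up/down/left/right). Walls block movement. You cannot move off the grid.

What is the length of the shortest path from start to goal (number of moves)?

BFS from (row=2, col=5) until reaching (row=2, col=4):
  Distance 0: (row=2, col=5)
  Distance 1: (row=1, col=5), (row=2, col=4), (row=3, col=5)  <- goal reached here
One shortest path (1 moves): (row=2, col=5) -> (row=2, col=4)

Answer: Shortest path length: 1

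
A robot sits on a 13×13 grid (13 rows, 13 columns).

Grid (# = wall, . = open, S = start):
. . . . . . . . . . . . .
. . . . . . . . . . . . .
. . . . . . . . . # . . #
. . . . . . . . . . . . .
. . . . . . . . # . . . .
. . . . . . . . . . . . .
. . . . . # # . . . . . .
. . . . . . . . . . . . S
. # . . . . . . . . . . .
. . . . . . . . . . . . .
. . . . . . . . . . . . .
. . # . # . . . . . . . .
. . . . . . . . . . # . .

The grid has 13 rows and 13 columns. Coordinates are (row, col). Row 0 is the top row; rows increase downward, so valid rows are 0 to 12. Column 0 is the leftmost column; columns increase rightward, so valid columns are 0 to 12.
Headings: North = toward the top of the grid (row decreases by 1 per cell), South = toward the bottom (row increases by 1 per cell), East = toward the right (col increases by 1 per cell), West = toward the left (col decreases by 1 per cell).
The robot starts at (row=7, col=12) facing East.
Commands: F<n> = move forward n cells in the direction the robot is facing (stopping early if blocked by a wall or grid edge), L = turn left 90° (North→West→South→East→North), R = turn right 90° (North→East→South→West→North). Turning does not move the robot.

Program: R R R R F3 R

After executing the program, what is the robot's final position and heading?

Start: (row=7, col=12), facing East
  R: turn right, now facing South
  R: turn right, now facing West
  R: turn right, now facing North
  R: turn right, now facing East
  F3: move forward 0/3 (blocked), now at (row=7, col=12)
  R: turn right, now facing South
Final: (row=7, col=12), facing South

Answer: Final position: (row=7, col=12), facing South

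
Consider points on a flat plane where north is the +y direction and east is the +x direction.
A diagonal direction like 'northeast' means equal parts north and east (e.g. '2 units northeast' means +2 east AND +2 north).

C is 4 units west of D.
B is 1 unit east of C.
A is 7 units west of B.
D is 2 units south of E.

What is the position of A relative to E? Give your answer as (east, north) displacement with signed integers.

Answer: A is at (east=-10, north=-2) relative to E.

Derivation:
Place E at the origin (east=0, north=0).
  D is 2 units south of E: delta (east=+0, north=-2); D at (east=0, north=-2).
  C is 4 units west of D: delta (east=-4, north=+0); C at (east=-4, north=-2).
  B is 1 unit east of C: delta (east=+1, north=+0); B at (east=-3, north=-2).
  A is 7 units west of B: delta (east=-7, north=+0); A at (east=-10, north=-2).
Therefore A relative to E: (east=-10, north=-2).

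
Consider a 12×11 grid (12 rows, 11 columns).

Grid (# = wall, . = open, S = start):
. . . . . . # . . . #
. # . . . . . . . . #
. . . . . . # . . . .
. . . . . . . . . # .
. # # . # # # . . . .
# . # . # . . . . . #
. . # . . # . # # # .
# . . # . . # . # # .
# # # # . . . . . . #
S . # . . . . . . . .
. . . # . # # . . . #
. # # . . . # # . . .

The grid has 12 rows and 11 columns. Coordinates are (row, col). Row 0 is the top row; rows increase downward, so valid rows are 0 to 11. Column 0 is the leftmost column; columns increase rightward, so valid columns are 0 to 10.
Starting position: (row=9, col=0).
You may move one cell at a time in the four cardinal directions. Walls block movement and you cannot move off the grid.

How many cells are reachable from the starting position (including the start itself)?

Answer: Reachable cells: 6

Derivation:
BFS flood-fill from (row=9, col=0):
  Distance 0: (row=9, col=0)
  Distance 1: (row=9, col=1), (row=10, col=0)
  Distance 2: (row=10, col=1), (row=11, col=0)
  Distance 3: (row=10, col=2)
Total reachable: 6 (grid has 93 open cells total)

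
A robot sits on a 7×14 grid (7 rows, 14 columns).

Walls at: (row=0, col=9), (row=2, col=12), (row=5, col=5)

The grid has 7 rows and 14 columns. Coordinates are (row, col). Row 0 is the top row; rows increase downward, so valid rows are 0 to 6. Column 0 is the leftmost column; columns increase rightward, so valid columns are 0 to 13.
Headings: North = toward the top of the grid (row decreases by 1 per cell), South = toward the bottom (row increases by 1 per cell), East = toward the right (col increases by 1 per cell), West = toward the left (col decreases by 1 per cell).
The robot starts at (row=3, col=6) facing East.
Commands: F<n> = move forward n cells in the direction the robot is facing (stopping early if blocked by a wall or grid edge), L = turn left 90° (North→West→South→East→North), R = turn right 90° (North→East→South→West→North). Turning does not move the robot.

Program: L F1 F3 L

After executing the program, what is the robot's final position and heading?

Start: (row=3, col=6), facing East
  L: turn left, now facing North
  F1: move forward 1, now at (row=2, col=6)
  F3: move forward 2/3 (blocked), now at (row=0, col=6)
  L: turn left, now facing West
Final: (row=0, col=6), facing West

Answer: Final position: (row=0, col=6), facing West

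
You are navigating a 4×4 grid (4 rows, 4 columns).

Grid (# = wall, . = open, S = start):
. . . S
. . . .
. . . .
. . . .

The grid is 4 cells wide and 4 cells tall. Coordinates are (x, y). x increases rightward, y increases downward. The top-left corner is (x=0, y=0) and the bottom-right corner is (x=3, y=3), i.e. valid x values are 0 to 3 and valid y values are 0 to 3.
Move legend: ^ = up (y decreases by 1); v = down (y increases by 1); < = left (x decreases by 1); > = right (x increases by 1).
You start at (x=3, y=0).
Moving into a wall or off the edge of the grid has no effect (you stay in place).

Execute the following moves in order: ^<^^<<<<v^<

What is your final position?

Answer: Final position: (x=0, y=0)

Derivation:
Start: (x=3, y=0)
  ^ (up): blocked, stay at (x=3, y=0)
  < (left): (x=3, y=0) -> (x=2, y=0)
  ^ (up): blocked, stay at (x=2, y=0)
  ^ (up): blocked, stay at (x=2, y=0)
  < (left): (x=2, y=0) -> (x=1, y=0)
  < (left): (x=1, y=0) -> (x=0, y=0)
  < (left): blocked, stay at (x=0, y=0)
  < (left): blocked, stay at (x=0, y=0)
  v (down): (x=0, y=0) -> (x=0, y=1)
  ^ (up): (x=0, y=1) -> (x=0, y=0)
  < (left): blocked, stay at (x=0, y=0)
Final: (x=0, y=0)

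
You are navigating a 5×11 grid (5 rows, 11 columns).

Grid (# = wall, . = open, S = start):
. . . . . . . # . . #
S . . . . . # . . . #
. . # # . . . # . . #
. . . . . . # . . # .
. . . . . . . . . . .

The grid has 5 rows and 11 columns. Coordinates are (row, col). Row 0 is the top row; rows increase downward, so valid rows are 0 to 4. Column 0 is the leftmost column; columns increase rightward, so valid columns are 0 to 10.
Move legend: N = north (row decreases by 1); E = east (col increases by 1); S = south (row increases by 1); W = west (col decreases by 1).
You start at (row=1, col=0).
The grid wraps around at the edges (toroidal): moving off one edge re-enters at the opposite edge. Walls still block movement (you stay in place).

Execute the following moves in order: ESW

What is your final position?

Start: (row=1, col=0)
  E (east): (row=1, col=0) -> (row=1, col=1)
  S (south): (row=1, col=1) -> (row=2, col=1)
  W (west): (row=2, col=1) -> (row=2, col=0)
Final: (row=2, col=0)

Answer: Final position: (row=2, col=0)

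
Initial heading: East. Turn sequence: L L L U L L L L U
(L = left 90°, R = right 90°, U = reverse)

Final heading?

Start: East
  L (left (90° counter-clockwise)) -> North
  L (left (90° counter-clockwise)) -> West
  L (left (90° counter-clockwise)) -> South
  U (U-turn (180°)) -> North
  L (left (90° counter-clockwise)) -> West
  L (left (90° counter-clockwise)) -> South
  L (left (90° counter-clockwise)) -> East
  L (left (90° counter-clockwise)) -> North
  U (U-turn (180°)) -> South
Final: South

Answer: Final heading: South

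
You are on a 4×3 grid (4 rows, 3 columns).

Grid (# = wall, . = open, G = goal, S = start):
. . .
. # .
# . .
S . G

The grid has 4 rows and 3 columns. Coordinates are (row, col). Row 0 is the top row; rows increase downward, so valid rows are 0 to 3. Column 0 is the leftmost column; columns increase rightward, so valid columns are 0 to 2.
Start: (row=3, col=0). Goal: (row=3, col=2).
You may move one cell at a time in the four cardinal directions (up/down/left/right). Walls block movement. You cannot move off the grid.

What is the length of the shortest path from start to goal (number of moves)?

Answer: Shortest path length: 2

Derivation:
BFS from (row=3, col=0) until reaching (row=3, col=2):
  Distance 0: (row=3, col=0)
  Distance 1: (row=3, col=1)
  Distance 2: (row=2, col=1), (row=3, col=2)  <- goal reached here
One shortest path (2 moves): (row=3, col=0) -> (row=3, col=1) -> (row=3, col=2)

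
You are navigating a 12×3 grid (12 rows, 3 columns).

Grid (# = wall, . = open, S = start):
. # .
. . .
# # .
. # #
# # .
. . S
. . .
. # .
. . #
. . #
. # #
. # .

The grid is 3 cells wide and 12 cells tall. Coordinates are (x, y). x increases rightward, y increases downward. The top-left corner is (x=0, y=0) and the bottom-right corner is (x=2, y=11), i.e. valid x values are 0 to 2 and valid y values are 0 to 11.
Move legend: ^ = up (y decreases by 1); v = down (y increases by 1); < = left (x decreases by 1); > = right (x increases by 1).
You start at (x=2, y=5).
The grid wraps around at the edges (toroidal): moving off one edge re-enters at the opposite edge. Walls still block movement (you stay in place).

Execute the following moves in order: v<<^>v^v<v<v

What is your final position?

Start: (x=2, y=5)
  v (down): (x=2, y=5) -> (x=2, y=6)
  < (left): (x=2, y=6) -> (x=1, y=6)
  < (left): (x=1, y=6) -> (x=0, y=6)
  ^ (up): (x=0, y=6) -> (x=0, y=5)
  > (right): (x=0, y=5) -> (x=1, y=5)
  v (down): (x=1, y=5) -> (x=1, y=6)
  ^ (up): (x=1, y=6) -> (x=1, y=5)
  v (down): (x=1, y=5) -> (x=1, y=6)
  < (left): (x=1, y=6) -> (x=0, y=6)
  v (down): (x=0, y=6) -> (x=0, y=7)
  < (left): (x=0, y=7) -> (x=2, y=7)
  v (down): blocked, stay at (x=2, y=7)
Final: (x=2, y=7)

Answer: Final position: (x=2, y=7)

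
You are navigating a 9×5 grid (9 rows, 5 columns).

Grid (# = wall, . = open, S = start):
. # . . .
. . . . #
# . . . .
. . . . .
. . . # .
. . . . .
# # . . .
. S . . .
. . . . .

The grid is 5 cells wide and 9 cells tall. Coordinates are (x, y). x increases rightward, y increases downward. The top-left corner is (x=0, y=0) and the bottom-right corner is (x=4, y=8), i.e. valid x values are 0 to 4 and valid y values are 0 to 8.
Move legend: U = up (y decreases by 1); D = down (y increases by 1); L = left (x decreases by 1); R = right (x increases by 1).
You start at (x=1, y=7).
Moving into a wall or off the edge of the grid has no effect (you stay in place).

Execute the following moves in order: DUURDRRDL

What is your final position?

Start: (x=1, y=7)
  D (down): (x=1, y=7) -> (x=1, y=8)
  U (up): (x=1, y=8) -> (x=1, y=7)
  U (up): blocked, stay at (x=1, y=7)
  R (right): (x=1, y=7) -> (x=2, y=7)
  D (down): (x=2, y=7) -> (x=2, y=8)
  R (right): (x=2, y=8) -> (x=3, y=8)
  R (right): (x=3, y=8) -> (x=4, y=8)
  D (down): blocked, stay at (x=4, y=8)
  L (left): (x=4, y=8) -> (x=3, y=8)
Final: (x=3, y=8)

Answer: Final position: (x=3, y=8)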